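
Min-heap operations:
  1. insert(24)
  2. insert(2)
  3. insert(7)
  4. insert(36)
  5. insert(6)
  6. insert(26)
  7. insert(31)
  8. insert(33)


insert(24) -> [24]
insert(2) -> [2, 24]
insert(7) -> [2, 24, 7]
insert(36) -> [2, 24, 7, 36]
insert(6) -> [2, 6, 7, 36, 24]
insert(26) -> [2, 6, 7, 36, 24, 26]
insert(31) -> [2, 6, 7, 36, 24, 26, 31]
insert(33) -> [2, 6, 7, 33, 24, 26, 31, 36]

Final heap: [2, 6, 7, 33, 24, 26, 31, 36]


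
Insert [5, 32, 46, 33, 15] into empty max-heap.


Insert 5: [5]
Insert 32: [32, 5]
Insert 46: [46, 5, 32]
Insert 33: [46, 33, 32, 5]
Insert 15: [46, 33, 32, 5, 15]

Final heap: [46, 33, 32, 5, 15]


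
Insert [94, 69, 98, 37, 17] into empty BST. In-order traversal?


Insert 94: root
Insert 69: L from 94
Insert 98: R from 94
Insert 37: L from 94 -> L from 69
Insert 17: L from 94 -> L from 69 -> L from 37

In-order: [17, 37, 69, 94, 98]


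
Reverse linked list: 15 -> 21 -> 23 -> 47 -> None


Step 1: curr=15, set curr.next=prev(None) | reversed so far: 15
Step 2: curr=21, set curr.next=prev(15) | reversed so far: 21 -> 15
Step 3: curr=23, set curr.next=prev(21) | reversed so far: 23 -> 21 -> 15
Step 4: curr=47, set curr.next=prev(23) | reversed so far: 47 -> 23 -> 21 -> 15

47 -> 23 -> 21 -> 15 -> None


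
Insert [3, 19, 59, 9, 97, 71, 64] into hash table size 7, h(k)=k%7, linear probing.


Insert 3: h=3 -> slot 3
Insert 19: h=5 -> slot 5
Insert 59: h=3, 1 probes -> slot 4
Insert 9: h=2 -> slot 2
Insert 97: h=6 -> slot 6
Insert 71: h=1 -> slot 1
Insert 64: h=1, 6 probes -> slot 0

Table: [64, 71, 9, 3, 59, 19, 97]


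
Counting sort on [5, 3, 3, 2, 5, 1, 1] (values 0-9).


Input: [5, 3, 3, 2, 5, 1, 1]
Counts: [0, 2, 1, 2, 0, 2, 0, 0, 0, 0]

Sorted: [1, 1, 2, 3, 3, 5, 5]


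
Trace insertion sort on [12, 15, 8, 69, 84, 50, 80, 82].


Initial: [12, 15, 8, 69, 84, 50, 80, 82]
Insert 15: [12, 15, 8, 69, 84, 50, 80, 82]
Insert 8: [8, 12, 15, 69, 84, 50, 80, 82]
Insert 69: [8, 12, 15, 69, 84, 50, 80, 82]
Insert 84: [8, 12, 15, 69, 84, 50, 80, 82]
Insert 50: [8, 12, 15, 50, 69, 84, 80, 82]
Insert 80: [8, 12, 15, 50, 69, 80, 84, 82]
Insert 82: [8, 12, 15, 50, 69, 80, 82, 84]

Sorted: [8, 12, 15, 50, 69, 80, 82, 84]


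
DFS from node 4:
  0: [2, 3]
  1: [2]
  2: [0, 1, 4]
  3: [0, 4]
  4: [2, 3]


Visit 4, push [3, 2]
Visit 2, push [1, 0]
Visit 0, push [3]
Visit 3, push []
Visit 1, push []

DFS order: [4, 2, 0, 3, 1]


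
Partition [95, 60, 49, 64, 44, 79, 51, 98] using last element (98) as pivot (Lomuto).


Pivot: 98
  95 <= 98: advance i (no swap)
  60 <= 98: advance i (no swap)
  49 <= 98: advance i (no swap)
  64 <= 98: advance i (no swap)
  44 <= 98: advance i (no swap)
  79 <= 98: advance i (no swap)
  51 <= 98: advance i (no swap)
Place pivot at 7: [95, 60, 49, 64, 44, 79, 51, 98]

Partitioned: [95, 60, 49, 64, 44, 79, 51, 98]


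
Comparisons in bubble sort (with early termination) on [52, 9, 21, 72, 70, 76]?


Algorithm: bubble sort (with early termination)
Input: [52, 9, 21, 72, 70, 76]
Sorted: [9, 21, 52, 70, 72, 76]

9


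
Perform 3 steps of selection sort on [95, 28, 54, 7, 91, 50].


Initial: [95, 28, 54, 7, 91, 50]
Step 1: min=7 at 3
  Swap: [7, 28, 54, 95, 91, 50]
Step 2: min=28 at 1
  Swap: [7, 28, 54, 95, 91, 50]
Step 3: min=50 at 5
  Swap: [7, 28, 50, 95, 91, 54]

After 3 steps: [7, 28, 50, 95, 91, 54]


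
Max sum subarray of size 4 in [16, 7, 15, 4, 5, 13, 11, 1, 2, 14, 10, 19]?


[0:4]: 42
[1:5]: 31
[2:6]: 37
[3:7]: 33
[4:8]: 30
[5:9]: 27
[6:10]: 28
[7:11]: 27
[8:12]: 45

Max: 45 at [8:12]


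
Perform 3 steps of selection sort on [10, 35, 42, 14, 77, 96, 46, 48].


Initial: [10, 35, 42, 14, 77, 96, 46, 48]
Step 1: min=10 at 0
  Swap: [10, 35, 42, 14, 77, 96, 46, 48]
Step 2: min=14 at 3
  Swap: [10, 14, 42, 35, 77, 96, 46, 48]
Step 3: min=35 at 3
  Swap: [10, 14, 35, 42, 77, 96, 46, 48]

After 3 steps: [10, 14, 35, 42, 77, 96, 46, 48]


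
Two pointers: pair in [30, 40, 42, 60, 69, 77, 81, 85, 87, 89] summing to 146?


lo=0(30)+hi=9(89)=119
lo=1(40)+hi=9(89)=129
lo=2(42)+hi=9(89)=131
lo=3(60)+hi=9(89)=149
lo=3(60)+hi=8(87)=147
lo=3(60)+hi=7(85)=145
lo=4(69)+hi=7(85)=154
lo=4(69)+hi=6(81)=150
lo=4(69)+hi=5(77)=146

Yes: 69+77=146


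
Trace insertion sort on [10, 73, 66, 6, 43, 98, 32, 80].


Initial: [10, 73, 66, 6, 43, 98, 32, 80]
Insert 73: [10, 73, 66, 6, 43, 98, 32, 80]
Insert 66: [10, 66, 73, 6, 43, 98, 32, 80]
Insert 6: [6, 10, 66, 73, 43, 98, 32, 80]
Insert 43: [6, 10, 43, 66, 73, 98, 32, 80]
Insert 98: [6, 10, 43, 66, 73, 98, 32, 80]
Insert 32: [6, 10, 32, 43, 66, 73, 98, 80]
Insert 80: [6, 10, 32, 43, 66, 73, 80, 98]

Sorted: [6, 10, 32, 43, 66, 73, 80, 98]


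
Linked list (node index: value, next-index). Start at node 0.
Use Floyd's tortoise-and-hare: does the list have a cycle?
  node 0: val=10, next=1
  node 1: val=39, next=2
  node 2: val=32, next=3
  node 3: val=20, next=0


Floyd's tortoise (slow, +1) and hare (fast, +2):
  init: slow=0, fast=0
  step 1: slow=1, fast=2
  step 2: slow=2, fast=0
  step 3: slow=3, fast=2
  step 4: slow=0, fast=0
  slow == fast at node 0: cycle detected

Cycle: yes


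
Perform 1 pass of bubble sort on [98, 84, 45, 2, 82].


Initial: [98, 84, 45, 2, 82]
Pass 1: [84, 45, 2, 82, 98] (4 swaps)

After 1 pass: [84, 45, 2, 82, 98]


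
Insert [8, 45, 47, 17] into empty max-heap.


Insert 8: [8]
Insert 45: [45, 8]
Insert 47: [47, 8, 45]
Insert 17: [47, 17, 45, 8]

Final heap: [47, 17, 45, 8]


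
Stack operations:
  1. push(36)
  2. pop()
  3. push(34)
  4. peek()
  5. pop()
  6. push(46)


push(36) -> [36]
pop()->36, []
push(34) -> [34]
peek()->34
pop()->34, []
push(46) -> [46]

Final stack: [46]


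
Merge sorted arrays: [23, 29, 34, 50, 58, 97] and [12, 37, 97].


Take 12 from B
Take 23 from A
Take 29 from A
Take 34 from A
Take 37 from B
Take 50 from A
Take 58 from A
Take 97 from A

Merged: [12, 23, 29, 34, 37, 50, 58, 97, 97]


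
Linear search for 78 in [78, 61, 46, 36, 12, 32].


i=0: 78==78 found!

Found at 0, 1 comps


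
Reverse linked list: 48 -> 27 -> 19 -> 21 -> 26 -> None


Step 1: curr=48, set curr.next=prev(None) | reversed so far: 48
Step 2: curr=27, set curr.next=prev(48) | reversed so far: 27 -> 48
Step 3: curr=19, set curr.next=prev(27) | reversed so far: 19 -> 27 -> 48
Step 4: curr=21, set curr.next=prev(19) | reversed so far: 21 -> 19 -> 27 -> 48
Step 5: curr=26, set curr.next=prev(21) | reversed so far: 26 -> 21 -> 19 -> 27 -> 48

26 -> 21 -> 19 -> 27 -> 48 -> None


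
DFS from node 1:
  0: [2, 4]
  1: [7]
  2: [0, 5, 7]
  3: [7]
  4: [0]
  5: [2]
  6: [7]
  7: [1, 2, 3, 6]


Visit 1, push [7]
Visit 7, push [6, 3, 2]
Visit 2, push [5, 0]
Visit 0, push [4]
Visit 4, push []
Visit 5, push []
Visit 3, push []
Visit 6, push []

DFS order: [1, 7, 2, 0, 4, 5, 3, 6]


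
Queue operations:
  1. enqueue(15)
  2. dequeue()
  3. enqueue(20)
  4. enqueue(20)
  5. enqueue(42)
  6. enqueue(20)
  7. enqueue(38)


enqueue(15) -> [15]
dequeue()->15, []
enqueue(20) -> [20]
enqueue(20) -> [20, 20]
enqueue(42) -> [20, 20, 42]
enqueue(20) -> [20, 20, 42, 20]
enqueue(38) -> [20, 20, 42, 20, 38]

Final queue: [20, 20, 42, 20, 38]


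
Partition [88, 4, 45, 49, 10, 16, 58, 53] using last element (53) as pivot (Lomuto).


Pivot: 53
  4 <= 53: swap -> [4, 88, 45, 49, 10, 16, 58, 53]
  45 <= 53: swap -> [4, 45, 88, 49, 10, 16, 58, 53]
  49 <= 53: swap -> [4, 45, 49, 88, 10, 16, 58, 53]
  10 <= 53: swap -> [4, 45, 49, 10, 88, 16, 58, 53]
  16 <= 53: swap -> [4, 45, 49, 10, 16, 88, 58, 53]
Place pivot at 5: [4, 45, 49, 10, 16, 53, 58, 88]

Partitioned: [4, 45, 49, 10, 16, 53, 58, 88]


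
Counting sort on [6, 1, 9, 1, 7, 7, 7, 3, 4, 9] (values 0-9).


Input: [6, 1, 9, 1, 7, 7, 7, 3, 4, 9]
Counts: [0, 2, 0, 1, 1, 0, 1, 3, 0, 2]

Sorted: [1, 1, 3, 4, 6, 7, 7, 7, 9, 9]


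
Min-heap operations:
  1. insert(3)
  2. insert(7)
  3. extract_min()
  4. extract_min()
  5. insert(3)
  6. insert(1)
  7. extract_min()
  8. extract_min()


insert(3) -> [3]
insert(7) -> [3, 7]
extract_min()->3, [7]
extract_min()->7, []
insert(3) -> [3]
insert(1) -> [1, 3]
extract_min()->1, [3]
extract_min()->3, []

Final heap: []


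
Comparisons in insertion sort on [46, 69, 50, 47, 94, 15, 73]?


Algorithm: insertion sort
Input: [46, 69, 50, 47, 94, 15, 73]
Sorted: [15, 46, 47, 50, 69, 73, 94]

14


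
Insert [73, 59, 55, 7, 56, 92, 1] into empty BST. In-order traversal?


Insert 73: root
Insert 59: L from 73
Insert 55: L from 73 -> L from 59
Insert 7: L from 73 -> L from 59 -> L from 55
Insert 56: L from 73 -> L from 59 -> R from 55
Insert 92: R from 73
Insert 1: L from 73 -> L from 59 -> L from 55 -> L from 7

In-order: [1, 7, 55, 56, 59, 73, 92]


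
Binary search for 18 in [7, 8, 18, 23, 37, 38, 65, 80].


Step 1: lo=0, hi=7, mid=3, val=23
Step 2: lo=0, hi=2, mid=1, val=8
Step 3: lo=2, hi=2, mid=2, val=18

Found at index 2


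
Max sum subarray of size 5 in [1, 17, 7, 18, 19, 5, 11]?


[0:5]: 62
[1:6]: 66
[2:7]: 60

Max: 66 at [1:6]


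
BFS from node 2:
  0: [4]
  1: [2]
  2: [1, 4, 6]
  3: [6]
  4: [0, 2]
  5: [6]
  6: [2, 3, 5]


Visit 2, enqueue [1, 4, 6]
Visit 1, enqueue []
Visit 4, enqueue [0]
Visit 6, enqueue [3, 5]
Visit 0, enqueue []
Visit 3, enqueue []
Visit 5, enqueue []

BFS order: [2, 1, 4, 6, 0, 3, 5]


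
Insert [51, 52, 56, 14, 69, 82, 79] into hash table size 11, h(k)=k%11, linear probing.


Insert 51: h=7 -> slot 7
Insert 52: h=8 -> slot 8
Insert 56: h=1 -> slot 1
Insert 14: h=3 -> slot 3
Insert 69: h=3, 1 probes -> slot 4
Insert 82: h=5 -> slot 5
Insert 79: h=2 -> slot 2

Table: [None, 56, 79, 14, 69, 82, None, 51, 52, None, None]


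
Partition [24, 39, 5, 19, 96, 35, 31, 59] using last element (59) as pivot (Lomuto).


Pivot: 59
  24 <= 59: advance i (no swap)
  39 <= 59: advance i (no swap)
  5 <= 59: advance i (no swap)
  19 <= 59: advance i (no swap)
  35 <= 59: swap -> [24, 39, 5, 19, 35, 96, 31, 59]
  31 <= 59: swap -> [24, 39, 5, 19, 35, 31, 96, 59]
Place pivot at 6: [24, 39, 5, 19, 35, 31, 59, 96]

Partitioned: [24, 39, 5, 19, 35, 31, 59, 96]


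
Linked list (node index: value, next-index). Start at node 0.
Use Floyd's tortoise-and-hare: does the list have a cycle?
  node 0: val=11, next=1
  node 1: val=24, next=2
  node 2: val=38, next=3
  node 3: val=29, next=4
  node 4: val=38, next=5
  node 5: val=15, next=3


Floyd's tortoise (slow, +1) and hare (fast, +2):
  init: slow=0, fast=0
  step 1: slow=1, fast=2
  step 2: slow=2, fast=4
  step 3: slow=3, fast=3
  slow == fast at node 3: cycle detected

Cycle: yes


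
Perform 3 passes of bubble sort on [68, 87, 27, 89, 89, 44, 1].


Initial: [68, 87, 27, 89, 89, 44, 1]
Pass 1: [68, 27, 87, 89, 44, 1, 89] (3 swaps)
Pass 2: [27, 68, 87, 44, 1, 89, 89] (3 swaps)
Pass 3: [27, 68, 44, 1, 87, 89, 89] (2 swaps)

After 3 passes: [27, 68, 44, 1, 87, 89, 89]


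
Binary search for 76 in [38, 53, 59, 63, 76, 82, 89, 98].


Step 1: lo=0, hi=7, mid=3, val=63
Step 2: lo=4, hi=7, mid=5, val=82
Step 3: lo=4, hi=4, mid=4, val=76

Found at index 4


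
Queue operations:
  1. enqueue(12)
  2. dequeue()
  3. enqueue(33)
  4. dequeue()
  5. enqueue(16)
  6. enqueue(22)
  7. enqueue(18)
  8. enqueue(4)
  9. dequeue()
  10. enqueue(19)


enqueue(12) -> [12]
dequeue()->12, []
enqueue(33) -> [33]
dequeue()->33, []
enqueue(16) -> [16]
enqueue(22) -> [16, 22]
enqueue(18) -> [16, 22, 18]
enqueue(4) -> [16, 22, 18, 4]
dequeue()->16, [22, 18, 4]
enqueue(19) -> [22, 18, 4, 19]

Final queue: [22, 18, 4, 19]


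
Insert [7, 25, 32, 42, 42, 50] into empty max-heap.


Insert 7: [7]
Insert 25: [25, 7]
Insert 32: [32, 7, 25]
Insert 42: [42, 32, 25, 7]
Insert 42: [42, 42, 25, 7, 32]
Insert 50: [50, 42, 42, 7, 32, 25]

Final heap: [50, 42, 42, 7, 32, 25]


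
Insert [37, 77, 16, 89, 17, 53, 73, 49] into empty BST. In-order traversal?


Insert 37: root
Insert 77: R from 37
Insert 16: L from 37
Insert 89: R from 37 -> R from 77
Insert 17: L from 37 -> R from 16
Insert 53: R from 37 -> L from 77
Insert 73: R from 37 -> L from 77 -> R from 53
Insert 49: R from 37 -> L from 77 -> L from 53

In-order: [16, 17, 37, 49, 53, 73, 77, 89]


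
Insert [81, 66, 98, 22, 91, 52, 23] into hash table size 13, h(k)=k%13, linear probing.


Insert 81: h=3 -> slot 3
Insert 66: h=1 -> slot 1
Insert 98: h=7 -> slot 7
Insert 22: h=9 -> slot 9
Insert 91: h=0 -> slot 0
Insert 52: h=0, 2 probes -> slot 2
Insert 23: h=10 -> slot 10

Table: [91, 66, 52, 81, None, None, None, 98, None, 22, 23, None, None]


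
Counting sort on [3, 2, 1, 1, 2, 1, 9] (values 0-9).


Input: [3, 2, 1, 1, 2, 1, 9]
Counts: [0, 3, 2, 1, 0, 0, 0, 0, 0, 1]

Sorted: [1, 1, 1, 2, 2, 3, 9]


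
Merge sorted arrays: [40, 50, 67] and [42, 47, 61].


Take 40 from A
Take 42 from B
Take 47 from B
Take 50 from A
Take 61 from B

Merged: [40, 42, 47, 50, 61, 67]


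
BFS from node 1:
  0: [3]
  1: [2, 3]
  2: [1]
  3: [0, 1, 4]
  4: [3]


Visit 1, enqueue [2, 3]
Visit 2, enqueue []
Visit 3, enqueue [0, 4]
Visit 0, enqueue []
Visit 4, enqueue []

BFS order: [1, 2, 3, 0, 4]


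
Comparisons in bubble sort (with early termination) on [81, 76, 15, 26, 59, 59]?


Algorithm: bubble sort (with early termination)
Input: [81, 76, 15, 26, 59, 59]
Sorted: [15, 26, 59, 59, 76, 81]

12


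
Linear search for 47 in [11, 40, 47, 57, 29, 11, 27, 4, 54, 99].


i=0: 11!=47
i=1: 40!=47
i=2: 47==47 found!

Found at 2, 3 comps


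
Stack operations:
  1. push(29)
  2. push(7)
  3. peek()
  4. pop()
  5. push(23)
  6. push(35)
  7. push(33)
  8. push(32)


push(29) -> [29]
push(7) -> [29, 7]
peek()->7
pop()->7, [29]
push(23) -> [29, 23]
push(35) -> [29, 23, 35]
push(33) -> [29, 23, 35, 33]
push(32) -> [29, 23, 35, 33, 32]

Final stack: [29, 23, 35, 33, 32]


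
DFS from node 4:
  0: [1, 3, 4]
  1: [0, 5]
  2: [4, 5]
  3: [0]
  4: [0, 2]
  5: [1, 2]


Visit 4, push [2, 0]
Visit 0, push [3, 1]
Visit 1, push [5]
Visit 5, push [2]
Visit 2, push []
Visit 3, push []

DFS order: [4, 0, 1, 5, 2, 3]


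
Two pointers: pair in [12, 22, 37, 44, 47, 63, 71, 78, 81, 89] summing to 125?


lo=0(12)+hi=9(89)=101
lo=1(22)+hi=9(89)=111
lo=2(37)+hi=9(89)=126
lo=2(37)+hi=8(81)=118
lo=3(44)+hi=8(81)=125

Yes: 44+81=125


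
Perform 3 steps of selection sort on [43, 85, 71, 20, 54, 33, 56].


Initial: [43, 85, 71, 20, 54, 33, 56]
Step 1: min=20 at 3
  Swap: [20, 85, 71, 43, 54, 33, 56]
Step 2: min=33 at 5
  Swap: [20, 33, 71, 43, 54, 85, 56]
Step 3: min=43 at 3
  Swap: [20, 33, 43, 71, 54, 85, 56]

After 3 steps: [20, 33, 43, 71, 54, 85, 56]


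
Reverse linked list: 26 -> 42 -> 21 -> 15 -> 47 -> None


Step 1: curr=26, set curr.next=prev(None) | reversed so far: 26
Step 2: curr=42, set curr.next=prev(26) | reversed so far: 42 -> 26
Step 3: curr=21, set curr.next=prev(42) | reversed so far: 21 -> 42 -> 26
Step 4: curr=15, set curr.next=prev(21) | reversed so far: 15 -> 21 -> 42 -> 26
Step 5: curr=47, set curr.next=prev(15) | reversed so far: 47 -> 15 -> 21 -> 42 -> 26

47 -> 15 -> 21 -> 42 -> 26 -> None


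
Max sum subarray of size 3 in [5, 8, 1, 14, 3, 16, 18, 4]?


[0:3]: 14
[1:4]: 23
[2:5]: 18
[3:6]: 33
[4:7]: 37
[5:8]: 38

Max: 38 at [5:8]


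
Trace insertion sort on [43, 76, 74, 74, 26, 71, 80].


Initial: [43, 76, 74, 74, 26, 71, 80]
Insert 76: [43, 76, 74, 74, 26, 71, 80]
Insert 74: [43, 74, 76, 74, 26, 71, 80]
Insert 74: [43, 74, 74, 76, 26, 71, 80]
Insert 26: [26, 43, 74, 74, 76, 71, 80]
Insert 71: [26, 43, 71, 74, 74, 76, 80]
Insert 80: [26, 43, 71, 74, 74, 76, 80]

Sorted: [26, 43, 71, 74, 74, 76, 80]


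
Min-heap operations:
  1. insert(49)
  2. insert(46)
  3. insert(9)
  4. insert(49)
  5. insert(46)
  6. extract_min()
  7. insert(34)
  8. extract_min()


insert(49) -> [49]
insert(46) -> [46, 49]
insert(9) -> [9, 49, 46]
insert(49) -> [9, 49, 46, 49]
insert(46) -> [9, 46, 46, 49, 49]
extract_min()->9, [46, 46, 49, 49]
insert(34) -> [34, 46, 49, 49, 46]
extract_min()->34, [46, 46, 49, 49]

Final heap: [46, 46, 49, 49]


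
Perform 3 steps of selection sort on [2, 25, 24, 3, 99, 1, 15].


Initial: [2, 25, 24, 3, 99, 1, 15]
Step 1: min=1 at 5
  Swap: [1, 25, 24, 3, 99, 2, 15]
Step 2: min=2 at 5
  Swap: [1, 2, 24, 3, 99, 25, 15]
Step 3: min=3 at 3
  Swap: [1, 2, 3, 24, 99, 25, 15]

After 3 steps: [1, 2, 3, 24, 99, 25, 15]


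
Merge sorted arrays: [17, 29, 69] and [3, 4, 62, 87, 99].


Take 3 from B
Take 4 from B
Take 17 from A
Take 29 from A
Take 62 from B
Take 69 from A

Merged: [3, 4, 17, 29, 62, 69, 87, 99]


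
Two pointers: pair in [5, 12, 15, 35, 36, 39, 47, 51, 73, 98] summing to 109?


lo=0(5)+hi=9(98)=103
lo=1(12)+hi=9(98)=110
lo=1(12)+hi=8(73)=85
lo=2(15)+hi=8(73)=88
lo=3(35)+hi=8(73)=108
lo=4(36)+hi=8(73)=109

Yes: 36+73=109


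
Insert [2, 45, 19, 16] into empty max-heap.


Insert 2: [2]
Insert 45: [45, 2]
Insert 19: [45, 2, 19]
Insert 16: [45, 16, 19, 2]

Final heap: [45, 16, 19, 2]


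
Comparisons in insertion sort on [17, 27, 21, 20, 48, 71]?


Algorithm: insertion sort
Input: [17, 27, 21, 20, 48, 71]
Sorted: [17, 20, 21, 27, 48, 71]

8


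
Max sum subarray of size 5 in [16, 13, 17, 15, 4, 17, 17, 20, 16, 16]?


[0:5]: 65
[1:6]: 66
[2:7]: 70
[3:8]: 73
[4:9]: 74
[5:10]: 86

Max: 86 at [5:10]


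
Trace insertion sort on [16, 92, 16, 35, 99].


Initial: [16, 92, 16, 35, 99]
Insert 92: [16, 92, 16, 35, 99]
Insert 16: [16, 16, 92, 35, 99]
Insert 35: [16, 16, 35, 92, 99]
Insert 99: [16, 16, 35, 92, 99]

Sorted: [16, 16, 35, 92, 99]


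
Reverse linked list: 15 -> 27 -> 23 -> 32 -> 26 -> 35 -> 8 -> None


Step 1: curr=15, set curr.next=prev(None) | reversed so far: 15
Step 2: curr=27, set curr.next=prev(15) | reversed so far: 27 -> 15
Step 3: curr=23, set curr.next=prev(27) | reversed so far: 23 -> 27 -> 15
Step 4: curr=32, set curr.next=prev(23) | reversed so far: 32 -> 23 -> 27 -> 15
Step 5: curr=26, set curr.next=prev(32) | reversed so far: 26 -> 32 -> 23 -> 27 -> 15
Step 6: curr=35, set curr.next=prev(26) | reversed so far: 35 -> 26 -> 32 -> 23 -> 27 -> 15
Step 7: curr=8, set curr.next=prev(35) | reversed so far: 8 -> 35 -> 26 -> 32 -> 23 -> 27 -> 15

8 -> 35 -> 26 -> 32 -> 23 -> 27 -> 15 -> None


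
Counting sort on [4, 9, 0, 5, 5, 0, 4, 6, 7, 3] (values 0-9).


Input: [4, 9, 0, 5, 5, 0, 4, 6, 7, 3]
Counts: [2, 0, 0, 1, 2, 2, 1, 1, 0, 1]

Sorted: [0, 0, 3, 4, 4, 5, 5, 6, 7, 9]


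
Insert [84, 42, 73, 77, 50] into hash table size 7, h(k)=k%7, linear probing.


Insert 84: h=0 -> slot 0
Insert 42: h=0, 1 probes -> slot 1
Insert 73: h=3 -> slot 3
Insert 77: h=0, 2 probes -> slot 2
Insert 50: h=1, 3 probes -> slot 4

Table: [84, 42, 77, 73, 50, None, None]


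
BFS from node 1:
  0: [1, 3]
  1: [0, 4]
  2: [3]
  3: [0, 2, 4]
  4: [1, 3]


Visit 1, enqueue [0, 4]
Visit 0, enqueue [3]
Visit 4, enqueue []
Visit 3, enqueue [2]
Visit 2, enqueue []

BFS order: [1, 0, 4, 3, 2]


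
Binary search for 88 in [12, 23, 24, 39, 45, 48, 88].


Step 1: lo=0, hi=6, mid=3, val=39
Step 2: lo=4, hi=6, mid=5, val=48
Step 3: lo=6, hi=6, mid=6, val=88

Found at index 6


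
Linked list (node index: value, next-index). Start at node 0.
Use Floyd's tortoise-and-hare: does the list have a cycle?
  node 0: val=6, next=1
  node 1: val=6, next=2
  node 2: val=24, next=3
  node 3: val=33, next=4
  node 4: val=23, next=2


Floyd's tortoise (slow, +1) and hare (fast, +2):
  init: slow=0, fast=0
  step 1: slow=1, fast=2
  step 2: slow=2, fast=4
  step 3: slow=3, fast=3
  slow == fast at node 3: cycle detected

Cycle: yes


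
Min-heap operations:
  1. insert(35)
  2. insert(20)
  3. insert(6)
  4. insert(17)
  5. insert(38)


insert(35) -> [35]
insert(20) -> [20, 35]
insert(6) -> [6, 35, 20]
insert(17) -> [6, 17, 20, 35]
insert(38) -> [6, 17, 20, 35, 38]

Final heap: [6, 17, 20, 35, 38]


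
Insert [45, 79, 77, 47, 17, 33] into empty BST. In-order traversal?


Insert 45: root
Insert 79: R from 45
Insert 77: R from 45 -> L from 79
Insert 47: R from 45 -> L from 79 -> L from 77
Insert 17: L from 45
Insert 33: L from 45 -> R from 17

In-order: [17, 33, 45, 47, 77, 79]


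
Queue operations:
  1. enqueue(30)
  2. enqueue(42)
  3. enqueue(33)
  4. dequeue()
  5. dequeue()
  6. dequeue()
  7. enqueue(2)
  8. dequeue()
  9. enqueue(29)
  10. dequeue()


enqueue(30) -> [30]
enqueue(42) -> [30, 42]
enqueue(33) -> [30, 42, 33]
dequeue()->30, [42, 33]
dequeue()->42, [33]
dequeue()->33, []
enqueue(2) -> [2]
dequeue()->2, []
enqueue(29) -> [29]
dequeue()->29, []

Final queue: []


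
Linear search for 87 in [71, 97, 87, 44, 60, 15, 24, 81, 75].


i=0: 71!=87
i=1: 97!=87
i=2: 87==87 found!

Found at 2, 3 comps


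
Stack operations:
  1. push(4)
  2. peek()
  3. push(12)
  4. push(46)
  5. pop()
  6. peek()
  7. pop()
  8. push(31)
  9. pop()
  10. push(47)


push(4) -> [4]
peek()->4
push(12) -> [4, 12]
push(46) -> [4, 12, 46]
pop()->46, [4, 12]
peek()->12
pop()->12, [4]
push(31) -> [4, 31]
pop()->31, [4]
push(47) -> [4, 47]

Final stack: [4, 47]


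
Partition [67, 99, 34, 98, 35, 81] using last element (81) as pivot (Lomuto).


Pivot: 81
  67 <= 81: advance i (no swap)
  34 <= 81: swap -> [67, 34, 99, 98, 35, 81]
  35 <= 81: swap -> [67, 34, 35, 98, 99, 81]
Place pivot at 3: [67, 34, 35, 81, 99, 98]

Partitioned: [67, 34, 35, 81, 99, 98]


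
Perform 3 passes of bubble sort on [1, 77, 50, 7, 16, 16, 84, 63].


Initial: [1, 77, 50, 7, 16, 16, 84, 63]
Pass 1: [1, 50, 7, 16, 16, 77, 63, 84] (5 swaps)
Pass 2: [1, 7, 16, 16, 50, 63, 77, 84] (4 swaps)
Pass 3: [1, 7, 16, 16, 50, 63, 77, 84] (0 swaps)

After 3 passes: [1, 7, 16, 16, 50, 63, 77, 84]


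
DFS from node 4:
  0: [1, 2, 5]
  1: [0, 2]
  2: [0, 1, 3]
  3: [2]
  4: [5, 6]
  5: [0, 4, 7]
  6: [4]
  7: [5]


Visit 4, push [6, 5]
Visit 5, push [7, 0]
Visit 0, push [2, 1]
Visit 1, push [2]
Visit 2, push [3]
Visit 3, push []
Visit 7, push []
Visit 6, push []

DFS order: [4, 5, 0, 1, 2, 3, 7, 6]


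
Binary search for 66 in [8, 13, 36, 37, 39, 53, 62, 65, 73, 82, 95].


Step 1: lo=0, hi=10, mid=5, val=53
Step 2: lo=6, hi=10, mid=8, val=73
Step 3: lo=6, hi=7, mid=6, val=62
Step 4: lo=7, hi=7, mid=7, val=65

Not found


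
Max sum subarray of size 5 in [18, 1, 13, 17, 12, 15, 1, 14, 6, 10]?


[0:5]: 61
[1:6]: 58
[2:7]: 58
[3:8]: 59
[4:9]: 48
[5:10]: 46

Max: 61 at [0:5]


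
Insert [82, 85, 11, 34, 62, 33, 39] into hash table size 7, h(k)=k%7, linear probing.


Insert 82: h=5 -> slot 5
Insert 85: h=1 -> slot 1
Insert 11: h=4 -> slot 4
Insert 34: h=6 -> slot 6
Insert 62: h=6, 1 probes -> slot 0
Insert 33: h=5, 4 probes -> slot 2
Insert 39: h=4, 6 probes -> slot 3

Table: [62, 85, 33, 39, 11, 82, 34]


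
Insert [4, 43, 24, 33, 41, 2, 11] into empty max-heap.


Insert 4: [4]
Insert 43: [43, 4]
Insert 24: [43, 4, 24]
Insert 33: [43, 33, 24, 4]
Insert 41: [43, 41, 24, 4, 33]
Insert 2: [43, 41, 24, 4, 33, 2]
Insert 11: [43, 41, 24, 4, 33, 2, 11]

Final heap: [43, 41, 24, 4, 33, 2, 11]


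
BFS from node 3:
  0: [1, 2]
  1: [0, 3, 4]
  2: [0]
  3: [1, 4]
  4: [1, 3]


Visit 3, enqueue [1, 4]
Visit 1, enqueue [0]
Visit 4, enqueue []
Visit 0, enqueue [2]
Visit 2, enqueue []

BFS order: [3, 1, 4, 0, 2]


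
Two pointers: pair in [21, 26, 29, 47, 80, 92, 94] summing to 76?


lo=0(21)+hi=6(94)=115
lo=0(21)+hi=5(92)=113
lo=0(21)+hi=4(80)=101
lo=0(21)+hi=3(47)=68
lo=1(26)+hi=3(47)=73
lo=2(29)+hi=3(47)=76

Yes: 29+47=76


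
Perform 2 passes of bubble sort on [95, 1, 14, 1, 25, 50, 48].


Initial: [95, 1, 14, 1, 25, 50, 48]
Pass 1: [1, 14, 1, 25, 50, 48, 95] (6 swaps)
Pass 2: [1, 1, 14, 25, 48, 50, 95] (2 swaps)

After 2 passes: [1, 1, 14, 25, 48, 50, 95]


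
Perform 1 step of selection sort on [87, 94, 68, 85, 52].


Initial: [87, 94, 68, 85, 52]
Step 1: min=52 at 4
  Swap: [52, 94, 68, 85, 87]

After 1 step: [52, 94, 68, 85, 87]


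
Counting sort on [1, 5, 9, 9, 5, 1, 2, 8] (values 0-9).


Input: [1, 5, 9, 9, 5, 1, 2, 8]
Counts: [0, 2, 1, 0, 0, 2, 0, 0, 1, 2]

Sorted: [1, 1, 2, 5, 5, 8, 9, 9]


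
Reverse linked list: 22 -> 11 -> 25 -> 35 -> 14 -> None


Step 1: curr=22, set curr.next=prev(None) | reversed so far: 22
Step 2: curr=11, set curr.next=prev(22) | reversed so far: 11 -> 22
Step 3: curr=25, set curr.next=prev(11) | reversed so far: 25 -> 11 -> 22
Step 4: curr=35, set curr.next=prev(25) | reversed so far: 35 -> 25 -> 11 -> 22
Step 5: curr=14, set curr.next=prev(35) | reversed so far: 14 -> 35 -> 25 -> 11 -> 22

14 -> 35 -> 25 -> 11 -> 22 -> None


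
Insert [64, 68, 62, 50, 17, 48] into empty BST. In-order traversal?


Insert 64: root
Insert 68: R from 64
Insert 62: L from 64
Insert 50: L from 64 -> L from 62
Insert 17: L from 64 -> L from 62 -> L from 50
Insert 48: L from 64 -> L from 62 -> L from 50 -> R from 17

In-order: [17, 48, 50, 62, 64, 68]


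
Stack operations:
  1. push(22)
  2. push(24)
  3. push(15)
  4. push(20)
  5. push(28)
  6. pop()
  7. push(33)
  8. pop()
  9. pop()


push(22) -> [22]
push(24) -> [22, 24]
push(15) -> [22, 24, 15]
push(20) -> [22, 24, 15, 20]
push(28) -> [22, 24, 15, 20, 28]
pop()->28, [22, 24, 15, 20]
push(33) -> [22, 24, 15, 20, 33]
pop()->33, [22, 24, 15, 20]
pop()->20, [22, 24, 15]

Final stack: [22, 24, 15]


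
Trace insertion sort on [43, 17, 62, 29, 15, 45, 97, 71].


Initial: [43, 17, 62, 29, 15, 45, 97, 71]
Insert 17: [17, 43, 62, 29, 15, 45, 97, 71]
Insert 62: [17, 43, 62, 29, 15, 45, 97, 71]
Insert 29: [17, 29, 43, 62, 15, 45, 97, 71]
Insert 15: [15, 17, 29, 43, 62, 45, 97, 71]
Insert 45: [15, 17, 29, 43, 45, 62, 97, 71]
Insert 97: [15, 17, 29, 43, 45, 62, 97, 71]
Insert 71: [15, 17, 29, 43, 45, 62, 71, 97]

Sorted: [15, 17, 29, 43, 45, 62, 71, 97]


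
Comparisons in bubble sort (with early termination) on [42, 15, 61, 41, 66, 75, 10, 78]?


Algorithm: bubble sort (with early termination)
Input: [42, 15, 61, 41, 66, 75, 10, 78]
Sorted: [10, 15, 41, 42, 61, 66, 75, 78]

28


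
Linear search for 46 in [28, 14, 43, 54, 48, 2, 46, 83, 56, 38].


i=0: 28!=46
i=1: 14!=46
i=2: 43!=46
i=3: 54!=46
i=4: 48!=46
i=5: 2!=46
i=6: 46==46 found!

Found at 6, 7 comps


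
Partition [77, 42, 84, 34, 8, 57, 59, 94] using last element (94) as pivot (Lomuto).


Pivot: 94
  77 <= 94: advance i (no swap)
  42 <= 94: advance i (no swap)
  84 <= 94: advance i (no swap)
  34 <= 94: advance i (no swap)
  8 <= 94: advance i (no swap)
  57 <= 94: advance i (no swap)
  59 <= 94: advance i (no swap)
Place pivot at 7: [77, 42, 84, 34, 8, 57, 59, 94]

Partitioned: [77, 42, 84, 34, 8, 57, 59, 94]


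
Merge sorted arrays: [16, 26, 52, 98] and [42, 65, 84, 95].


Take 16 from A
Take 26 from A
Take 42 from B
Take 52 from A
Take 65 from B
Take 84 from B
Take 95 from B

Merged: [16, 26, 42, 52, 65, 84, 95, 98]


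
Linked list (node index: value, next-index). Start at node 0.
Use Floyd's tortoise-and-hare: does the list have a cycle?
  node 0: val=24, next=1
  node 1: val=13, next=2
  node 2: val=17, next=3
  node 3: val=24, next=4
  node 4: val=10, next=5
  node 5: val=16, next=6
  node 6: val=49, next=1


Floyd's tortoise (slow, +1) and hare (fast, +2):
  init: slow=0, fast=0
  step 1: slow=1, fast=2
  step 2: slow=2, fast=4
  step 3: slow=3, fast=6
  step 4: slow=4, fast=2
  step 5: slow=5, fast=4
  step 6: slow=6, fast=6
  slow == fast at node 6: cycle detected

Cycle: yes


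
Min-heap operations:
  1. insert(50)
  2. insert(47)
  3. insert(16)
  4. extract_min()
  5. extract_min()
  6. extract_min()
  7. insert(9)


insert(50) -> [50]
insert(47) -> [47, 50]
insert(16) -> [16, 50, 47]
extract_min()->16, [47, 50]
extract_min()->47, [50]
extract_min()->50, []
insert(9) -> [9]

Final heap: [9]


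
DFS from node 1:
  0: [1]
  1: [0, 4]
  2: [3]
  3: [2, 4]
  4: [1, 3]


Visit 1, push [4, 0]
Visit 0, push []
Visit 4, push [3]
Visit 3, push [2]
Visit 2, push []

DFS order: [1, 0, 4, 3, 2]


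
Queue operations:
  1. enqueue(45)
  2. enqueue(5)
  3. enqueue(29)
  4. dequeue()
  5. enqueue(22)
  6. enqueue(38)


enqueue(45) -> [45]
enqueue(5) -> [45, 5]
enqueue(29) -> [45, 5, 29]
dequeue()->45, [5, 29]
enqueue(22) -> [5, 29, 22]
enqueue(38) -> [5, 29, 22, 38]

Final queue: [5, 29, 22, 38]


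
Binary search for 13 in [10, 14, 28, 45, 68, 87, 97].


Step 1: lo=0, hi=6, mid=3, val=45
Step 2: lo=0, hi=2, mid=1, val=14
Step 3: lo=0, hi=0, mid=0, val=10

Not found


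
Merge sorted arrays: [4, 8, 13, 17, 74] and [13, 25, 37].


Take 4 from A
Take 8 from A
Take 13 from A
Take 13 from B
Take 17 from A
Take 25 from B
Take 37 from B

Merged: [4, 8, 13, 13, 17, 25, 37, 74]


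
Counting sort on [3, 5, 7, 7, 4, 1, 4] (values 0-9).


Input: [3, 5, 7, 7, 4, 1, 4]
Counts: [0, 1, 0, 1, 2, 1, 0, 2, 0, 0]

Sorted: [1, 3, 4, 4, 5, 7, 7]


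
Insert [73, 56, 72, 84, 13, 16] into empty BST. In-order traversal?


Insert 73: root
Insert 56: L from 73
Insert 72: L from 73 -> R from 56
Insert 84: R from 73
Insert 13: L from 73 -> L from 56
Insert 16: L from 73 -> L from 56 -> R from 13

In-order: [13, 16, 56, 72, 73, 84]


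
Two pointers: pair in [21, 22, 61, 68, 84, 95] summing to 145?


lo=0(21)+hi=5(95)=116
lo=1(22)+hi=5(95)=117
lo=2(61)+hi=5(95)=156
lo=2(61)+hi=4(84)=145

Yes: 61+84=145


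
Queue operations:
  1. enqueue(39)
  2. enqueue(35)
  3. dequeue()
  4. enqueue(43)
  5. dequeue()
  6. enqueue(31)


enqueue(39) -> [39]
enqueue(35) -> [39, 35]
dequeue()->39, [35]
enqueue(43) -> [35, 43]
dequeue()->35, [43]
enqueue(31) -> [43, 31]

Final queue: [43, 31]


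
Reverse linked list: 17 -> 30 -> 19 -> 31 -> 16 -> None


Step 1: curr=17, set curr.next=prev(None) | reversed so far: 17
Step 2: curr=30, set curr.next=prev(17) | reversed so far: 30 -> 17
Step 3: curr=19, set curr.next=prev(30) | reversed so far: 19 -> 30 -> 17
Step 4: curr=31, set curr.next=prev(19) | reversed so far: 31 -> 19 -> 30 -> 17
Step 5: curr=16, set curr.next=prev(31) | reversed so far: 16 -> 31 -> 19 -> 30 -> 17

16 -> 31 -> 19 -> 30 -> 17 -> None


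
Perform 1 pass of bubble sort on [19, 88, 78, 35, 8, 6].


Initial: [19, 88, 78, 35, 8, 6]
Pass 1: [19, 78, 35, 8, 6, 88] (4 swaps)

After 1 pass: [19, 78, 35, 8, 6, 88]


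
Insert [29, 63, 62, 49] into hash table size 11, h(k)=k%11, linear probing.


Insert 29: h=7 -> slot 7
Insert 63: h=8 -> slot 8
Insert 62: h=7, 2 probes -> slot 9
Insert 49: h=5 -> slot 5

Table: [None, None, None, None, None, 49, None, 29, 63, 62, None]


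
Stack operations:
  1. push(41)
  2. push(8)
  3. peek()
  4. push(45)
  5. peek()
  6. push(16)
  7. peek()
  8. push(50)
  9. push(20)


push(41) -> [41]
push(8) -> [41, 8]
peek()->8
push(45) -> [41, 8, 45]
peek()->45
push(16) -> [41, 8, 45, 16]
peek()->16
push(50) -> [41, 8, 45, 16, 50]
push(20) -> [41, 8, 45, 16, 50, 20]

Final stack: [41, 8, 45, 16, 50, 20]


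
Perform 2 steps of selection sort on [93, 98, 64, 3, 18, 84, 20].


Initial: [93, 98, 64, 3, 18, 84, 20]
Step 1: min=3 at 3
  Swap: [3, 98, 64, 93, 18, 84, 20]
Step 2: min=18 at 4
  Swap: [3, 18, 64, 93, 98, 84, 20]

After 2 steps: [3, 18, 64, 93, 98, 84, 20]


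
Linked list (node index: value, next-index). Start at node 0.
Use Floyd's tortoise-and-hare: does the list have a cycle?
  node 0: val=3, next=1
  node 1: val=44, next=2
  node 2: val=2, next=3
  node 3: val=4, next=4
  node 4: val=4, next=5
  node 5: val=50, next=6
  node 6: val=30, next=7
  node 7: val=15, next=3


Floyd's tortoise (slow, +1) and hare (fast, +2):
  init: slow=0, fast=0
  step 1: slow=1, fast=2
  step 2: slow=2, fast=4
  step 3: slow=3, fast=6
  step 4: slow=4, fast=3
  step 5: slow=5, fast=5
  slow == fast at node 5: cycle detected

Cycle: yes


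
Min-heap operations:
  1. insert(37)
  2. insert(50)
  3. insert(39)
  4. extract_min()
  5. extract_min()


insert(37) -> [37]
insert(50) -> [37, 50]
insert(39) -> [37, 50, 39]
extract_min()->37, [39, 50]
extract_min()->39, [50]

Final heap: [50]


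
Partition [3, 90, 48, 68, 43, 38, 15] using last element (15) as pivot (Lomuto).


Pivot: 15
  3 <= 15: advance i (no swap)
Place pivot at 1: [3, 15, 48, 68, 43, 38, 90]

Partitioned: [3, 15, 48, 68, 43, 38, 90]


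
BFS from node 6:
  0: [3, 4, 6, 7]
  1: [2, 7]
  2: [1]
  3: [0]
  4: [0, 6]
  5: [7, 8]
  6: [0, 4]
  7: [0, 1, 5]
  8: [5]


Visit 6, enqueue [0, 4]
Visit 0, enqueue [3, 7]
Visit 4, enqueue []
Visit 3, enqueue []
Visit 7, enqueue [1, 5]
Visit 1, enqueue [2]
Visit 5, enqueue [8]
Visit 2, enqueue []
Visit 8, enqueue []

BFS order: [6, 0, 4, 3, 7, 1, 5, 2, 8]


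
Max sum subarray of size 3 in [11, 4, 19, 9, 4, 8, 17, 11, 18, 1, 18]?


[0:3]: 34
[1:4]: 32
[2:5]: 32
[3:6]: 21
[4:7]: 29
[5:8]: 36
[6:9]: 46
[7:10]: 30
[8:11]: 37

Max: 46 at [6:9]


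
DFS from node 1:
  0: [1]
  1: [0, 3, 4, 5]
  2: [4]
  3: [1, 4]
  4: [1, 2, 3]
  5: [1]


Visit 1, push [5, 4, 3, 0]
Visit 0, push []
Visit 3, push [4]
Visit 4, push [2]
Visit 2, push []
Visit 5, push []

DFS order: [1, 0, 3, 4, 2, 5]


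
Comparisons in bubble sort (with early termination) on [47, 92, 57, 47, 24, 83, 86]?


Algorithm: bubble sort (with early termination)
Input: [47, 92, 57, 47, 24, 83, 86]
Sorted: [24, 47, 47, 57, 83, 86, 92]

20


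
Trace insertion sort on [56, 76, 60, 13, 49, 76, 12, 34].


Initial: [56, 76, 60, 13, 49, 76, 12, 34]
Insert 76: [56, 76, 60, 13, 49, 76, 12, 34]
Insert 60: [56, 60, 76, 13, 49, 76, 12, 34]
Insert 13: [13, 56, 60, 76, 49, 76, 12, 34]
Insert 49: [13, 49, 56, 60, 76, 76, 12, 34]
Insert 76: [13, 49, 56, 60, 76, 76, 12, 34]
Insert 12: [12, 13, 49, 56, 60, 76, 76, 34]
Insert 34: [12, 13, 34, 49, 56, 60, 76, 76]

Sorted: [12, 13, 34, 49, 56, 60, 76, 76]


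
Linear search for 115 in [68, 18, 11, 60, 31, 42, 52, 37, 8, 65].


i=0: 68!=115
i=1: 18!=115
i=2: 11!=115
i=3: 60!=115
i=4: 31!=115
i=5: 42!=115
i=6: 52!=115
i=7: 37!=115
i=8: 8!=115
i=9: 65!=115

Not found, 10 comps


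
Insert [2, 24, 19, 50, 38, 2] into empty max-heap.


Insert 2: [2]
Insert 24: [24, 2]
Insert 19: [24, 2, 19]
Insert 50: [50, 24, 19, 2]
Insert 38: [50, 38, 19, 2, 24]
Insert 2: [50, 38, 19, 2, 24, 2]

Final heap: [50, 38, 19, 2, 24, 2]


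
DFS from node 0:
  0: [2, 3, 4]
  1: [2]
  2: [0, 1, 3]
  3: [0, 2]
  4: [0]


Visit 0, push [4, 3, 2]
Visit 2, push [3, 1]
Visit 1, push []
Visit 3, push []
Visit 4, push []

DFS order: [0, 2, 1, 3, 4]


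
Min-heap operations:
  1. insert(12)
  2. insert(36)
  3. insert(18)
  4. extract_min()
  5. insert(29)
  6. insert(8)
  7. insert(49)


insert(12) -> [12]
insert(36) -> [12, 36]
insert(18) -> [12, 36, 18]
extract_min()->12, [18, 36]
insert(29) -> [18, 36, 29]
insert(8) -> [8, 18, 29, 36]
insert(49) -> [8, 18, 29, 36, 49]

Final heap: [8, 18, 29, 36, 49]


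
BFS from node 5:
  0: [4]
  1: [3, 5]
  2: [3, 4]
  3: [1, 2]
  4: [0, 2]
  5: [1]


Visit 5, enqueue [1]
Visit 1, enqueue [3]
Visit 3, enqueue [2]
Visit 2, enqueue [4]
Visit 4, enqueue [0]
Visit 0, enqueue []

BFS order: [5, 1, 3, 2, 4, 0]


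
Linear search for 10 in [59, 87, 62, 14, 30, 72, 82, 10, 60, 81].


i=0: 59!=10
i=1: 87!=10
i=2: 62!=10
i=3: 14!=10
i=4: 30!=10
i=5: 72!=10
i=6: 82!=10
i=7: 10==10 found!

Found at 7, 8 comps


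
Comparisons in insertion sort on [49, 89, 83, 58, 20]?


Algorithm: insertion sort
Input: [49, 89, 83, 58, 20]
Sorted: [20, 49, 58, 83, 89]

10


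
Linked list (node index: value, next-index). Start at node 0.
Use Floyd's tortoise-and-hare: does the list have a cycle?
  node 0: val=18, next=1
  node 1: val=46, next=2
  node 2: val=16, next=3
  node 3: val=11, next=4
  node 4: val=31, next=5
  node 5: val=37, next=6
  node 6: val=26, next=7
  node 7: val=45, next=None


Floyd's tortoise (slow, +1) and hare (fast, +2):
  init: slow=0, fast=0
  step 1: slow=1, fast=2
  step 2: slow=2, fast=4
  step 3: slow=3, fast=6
  step 4: fast 6->7->None, no cycle

Cycle: no


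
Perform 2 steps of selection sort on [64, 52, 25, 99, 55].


Initial: [64, 52, 25, 99, 55]
Step 1: min=25 at 2
  Swap: [25, 52, 64, 99, 55]
Step 2: min=52 at 1
  Swap: [25, 52, 64, 99, 55]

After 2 steps: [25, 52, 64, 99, 55]


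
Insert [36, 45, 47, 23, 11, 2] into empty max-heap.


Insert 36: [36]
Insert 45: [45, 36]
Insert 47: [47, 36, 45]
Insert 23: [47, 36, 45, 23]
Insert 11: [47, 36, 45, 23, 11]
Insert 2: [47, 36, 45, 23, 11, 2]

Final heap: [47, 36, 45, 23, 11, 2]


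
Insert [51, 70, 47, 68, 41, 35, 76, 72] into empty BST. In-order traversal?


Insert 51: root
Insert 70: R from 51
Insert 47: L from 51
Insert 68: R from 51 -> L from 70
Insert 41: L from 51 -> L from 47
Insert 35: L from 51 -> L from 47 -> L from 41
Insert 76: R from 51 -> R from 70
Insert 72: R from 51 -> R from 70 -> L from 76

In-order: [35, 41, 47, 51, 68, 70, 72, 76]


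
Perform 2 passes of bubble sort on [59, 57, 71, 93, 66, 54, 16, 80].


Initial: [59, 57, 71, 93, 66, 54, 16, 80]
Pass 1: [57, 59, 71, 66, 54, 16, 80, 93] (5 swaps)
Pass 2: [57, 59, 66, 54, 16, 71, 80, 93] (3 swaps)

After 2 passes: [57, 59, 66, 54, 16, 71, 80, 93]


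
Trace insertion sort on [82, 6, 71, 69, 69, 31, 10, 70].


Initial: [82, 6, 71, 69, 69, 31, 10, 70]
Insert 6: [6, 82, 71, 69, 69, 31, 10, 70]
Insert 71: [6, 71, 82, 69, 69, 31, 10, 70]
Insert 69: [6, 69, 71, 82, 69, 31, 10, 70]
Insert 69: [6, 69, 69, 71, 82, 31, 10, 70]
Insert 31: [6, 31, 69, 69, 71, 82, 10, 70]
Insert 10: [6, 10, 31, 69, 69, 71, 82, 70]
Insert 70: [6, 10, 31, 69, 69, 70, 71, 82]

Sorted: [6, 10, 31, 69, 69, 70, 71, 82]


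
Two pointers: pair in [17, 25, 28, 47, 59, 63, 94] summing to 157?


lo=0(17)+hi=6(94)=111
lo=1(25)+hi=6(94)=119
lo=2(28)+hi=6(94)=122
lo=3(47)+hi=6(94)=141
lo=4(59)+hi=6(94)=153
lo=5(63)+hi=6(94)=157

Yes: 63+94=157


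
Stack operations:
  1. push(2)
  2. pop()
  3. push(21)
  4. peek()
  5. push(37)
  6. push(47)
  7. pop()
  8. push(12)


push(2) -> [2]
pop()->2, []
push(21) -> [21]
peek()->21
push(37) -> [21, 37]
push(47) -> [21, 37, 47]
pop()->47, [21, 37]
push(12) -> [21, 37, 12]

Final stack: [21, 37, 12]


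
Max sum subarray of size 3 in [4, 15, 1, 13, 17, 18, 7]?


[0:3]: 20
[1:4]: 29
[2:5]: 31
[3:6]: 48
[4:7]: 42

Max: 48 at [3:6]


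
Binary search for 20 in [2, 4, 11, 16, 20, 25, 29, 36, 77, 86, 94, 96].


Step 1: lo=0, hi=11, mid=5, val=25
Step 2: lo=0, hi=4, mid=2, val=11
Step 3: lo=3, hi=4, mid=3, val=16
Step 4: lo=4, hi=4, mid=4, val=20

Found at index 4


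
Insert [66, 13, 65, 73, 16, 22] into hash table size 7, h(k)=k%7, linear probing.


Insert 66: h=3 -> slot 3
Insert 13: h=6 -> slot 6
Insert 65: h=2 -> slot 2
Insert 73: h=3, 1 probes -> slot 4
Insert 16: h=2, 3 probes -> slot 5
Insert 22: h=1 -> slot 1

Table: [None, 22, 65, 66, 73, 16, 13]


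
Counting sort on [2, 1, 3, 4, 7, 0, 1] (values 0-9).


Input: [2, 1, 3, 4, 7, 0, 1]
Counts: [1, 2, 1, 1, 1, 0, 0, 1, 0, 0]

Sorted: [0, 1, 1, 2, 3, 4, 7]


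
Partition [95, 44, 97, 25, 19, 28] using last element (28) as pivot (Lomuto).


Pivot: 28
  25 <= 28: swap -> [25, 44, 97, 95, 19, 28]
  19 <= 28: swap -> [25, 19, 97, 95, 44, 28]
Place pivot at 2: [25, 19, 28, 95, 44, 97]

Partitioned: [25, 19, 28, 95, 44, 97]


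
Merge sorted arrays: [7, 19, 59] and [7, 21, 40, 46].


Take 7 from A
Take 7 from B
Take 19 from A
Take 21 from B
Take 40 from B
Take 46 from B

Merged: [7, 7, 19, 21, 40, 46, 59]


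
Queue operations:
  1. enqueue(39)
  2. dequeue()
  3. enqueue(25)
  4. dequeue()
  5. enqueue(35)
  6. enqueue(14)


enqueue(39) -> [39]
dequeue()->39, []
enqueue(25) -> [25]
dequeue()->25, []
enqueue(35) -> [35]
enqueue(14) -> [35, 14]

Final queue: [35, 14]


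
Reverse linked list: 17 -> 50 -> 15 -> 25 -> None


Step 1: curr=17, set curr.next=prev(None) | reversed so far: 17
Step 2: curr=50, set curr.next=prev(17) | reversed so far: 50 -> 17
Step 3: curr=15, set curr.next=prev(50) | reversed so far: 15 -> 50 -> 17
Step 4: curr=25, set curr.next=prev(15) | reversed so far: 25 -> 15 -> 50 -> 17

25 -> 15 -> 50 -> 17 -> None


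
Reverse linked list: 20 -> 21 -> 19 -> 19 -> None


Step 1: curr=20, set curr.next=prev(None) | reversed so far: 20
Step 2: curr=21, set curr.next=prev(20) | reversed so far: 21 -> 20
Step 3: curr=19, set curr.next=prev(21) | reversed so far: 19 -> 21 -> 20
Step 4: curr=19, set curr.next=prev(19) | reversed so far: 19 -> 19 -> 21 -> 20

19 -> 19 -> 21 -> 20 -> None
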